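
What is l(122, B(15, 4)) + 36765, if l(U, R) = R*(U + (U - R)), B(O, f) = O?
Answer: 40200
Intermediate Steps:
l(U, R) = R*(-R + 2*U)
l(122, B(15, 4)) + 36765 = 15*(-1*15 + 2*122) + 36765 = 15*(-15 + 244) + 36765 = 15*229 + 36765 = 3435 + 36765 = 40200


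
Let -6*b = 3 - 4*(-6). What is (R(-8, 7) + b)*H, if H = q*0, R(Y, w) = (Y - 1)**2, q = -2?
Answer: 0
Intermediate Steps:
R(Y, w) = (-1 + Y)**2
H = 0 (H = -2*0 = 0)
b = -9/2 (b = -(3 - 4*(-6))/6 = -(3 + 24)/6 = -1/6*27 = -9/2 ≈ -4.5000)
(R(-8, 7) + b)*H = ((-1 - 8)**2 - 9/2)*0 = ((-9)**2 - 9/2)*0 = (81 - 9/2)*0 = (153/2)*0 = 0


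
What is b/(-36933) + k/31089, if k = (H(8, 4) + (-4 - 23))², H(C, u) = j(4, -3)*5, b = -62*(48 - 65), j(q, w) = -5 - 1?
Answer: 29075837/382736679 ≈ 0.075968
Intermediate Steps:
j(q, w) = -6
b = 1054 (b = -62*(-17) = 1054)
H(C, u) = -30 (H(C, u) = -6*5 = -30)
k = 3249 (k = (-30 + (-4 - 23))² = (-30 - 27)² = (-57)² = 3249)
b/(-36933) + k/31089 = 1054/(-36933) + 3249/31089 = 1054*(-1/36933) + 3249*(1/31089) = -1054/36933 + 1083/10363 = 29075837/382736679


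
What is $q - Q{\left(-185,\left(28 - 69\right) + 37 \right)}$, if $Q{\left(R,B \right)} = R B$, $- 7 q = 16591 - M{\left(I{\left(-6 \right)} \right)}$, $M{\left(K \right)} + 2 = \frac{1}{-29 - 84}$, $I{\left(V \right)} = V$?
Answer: $- \frac{2460350}{791} \approx -3110.4$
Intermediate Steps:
$M{\left(K \right)} = - \frac{227}{113}$ ($M{\left(K \right)} = -2 + \frac{1}{-29 - 84} = -2 + \frac{1}{-113} = -2 - \frac{1}{113} = - \frac{227}{113}$)
$q = - \frac{1875010}{791}$ ($q = - \frac{16591 - - \frac{227}{113}}{7} = - \frac{16591 + \frac{227}{113}}{7} = \left(- \frac{1}{7}\right) \frac{1875010}{113} = - \frac{1875010}{791} \approx -2370.4$)
$Q{\left(R,B \right)} = B R$
$q - Q{\left(-185,\left(28 - 69\right) + 37 \right)} = - \frac{1875010}{791} - \left(\left(28 - 69\right) + 37\right) \left(-185\right) = - \frac{1875010}{791} - \left(-41 + 37\right) \left(-185\right) = - \frac{1875010}{791} - \left(-4\right) \left(-185\right) = - \frac{1875010}{791} - 740 = - \frac{2460350}{791}$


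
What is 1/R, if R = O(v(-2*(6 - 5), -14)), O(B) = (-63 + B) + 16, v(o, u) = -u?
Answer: -1/33 ≈ -0.030303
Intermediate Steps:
O(B) = -47 + B
R = -33 (R = -47 - 1*(-14) = -47 + 14 = -33)
1/R = 1/(-33) = -1/33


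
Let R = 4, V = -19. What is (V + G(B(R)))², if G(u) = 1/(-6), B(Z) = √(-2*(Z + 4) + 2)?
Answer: 13225/36 ≈ 367.36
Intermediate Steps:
B(Z) = √(-6 - 2*Z) (B(Z) = √(-2*(4 + Z) + 2) = √((-8 - 2*Z) + 2) = √(-6 - 2*Z))
G(u) = -⅙
(V + G(B(R)))² = (-19 - ⅙)² = (-115/6)² = 13225/36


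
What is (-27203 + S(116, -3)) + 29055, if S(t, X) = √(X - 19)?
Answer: 1852 + I*√22 ≈ 1852.0 + 4.6904*I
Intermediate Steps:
S(t, X) = √(-19 + X)
(-27203 + S(116, -3)) + 29055 = (-27203 + √(-19 - 3)) + 29055 = (-27203 + √(-22)) + 29055 = (-27203 + I*√22) + 29055 = 1852 + I*√22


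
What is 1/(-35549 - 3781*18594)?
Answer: -1/731302020 ≈ -1.3674e-9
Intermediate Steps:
1/(-35549 - 3781*18594) = (1/18594)/(-39330) = -1/39330*1/18594 = -1/731302020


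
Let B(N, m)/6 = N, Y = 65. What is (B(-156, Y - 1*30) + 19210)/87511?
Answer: 18274/87511 ≈ 0.20882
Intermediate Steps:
B(N, m) = 6*N
(B(-156, Y - 1*30) + 19210)/87511 = (6*(-156) + 19210)/87511 = (-936 + 19210)*(1/87511) = 18274*(1/87511) = 18274/87511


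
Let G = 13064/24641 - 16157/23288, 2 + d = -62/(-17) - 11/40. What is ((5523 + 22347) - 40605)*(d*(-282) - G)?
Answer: 1171905749817327/237933496 ≈ 4.9254e+6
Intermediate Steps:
d = 933/680 (d = -2 + (-62/(-17) - 11/40) = -2 + (-62*(-1/17) - 11*1/40) = -2 + (62/17 - 11/40) = -2 + 2293/680 = 933/680 ≈ 1.3721)
G = -2290005/13996088 (G = 13064*(1/24641) - 16157*1/23288 = 13064/24641 - 16157/23288 = -2290005/13996088 ≈ -0.16362)
((5523 + 22347) - 40605)*(d*(-282) - G) = ((5523 + 22347) - 40605)*((933/680)*(-282) - 1*(-2290005/13996088)) = (27870 - 40605)*(-131553/340 + 2290005/13996088) = -12735*(-460112190741/1189667480) = 1171905749817327/237933496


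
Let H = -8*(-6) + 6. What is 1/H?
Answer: 1/54 ≈ 0.018519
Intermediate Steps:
H = 54 (H = 48 + 6 = 54)
1/H = 1/54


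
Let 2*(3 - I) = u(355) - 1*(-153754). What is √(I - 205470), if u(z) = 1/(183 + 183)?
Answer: I*√37821673047/366 ≈ 531.36*I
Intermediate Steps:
u(z) = 1/366
I = -56271769/732 (I = 3 - (1/366 - 1*(-153754))/2 = 3 - (1/366 + 153754)/2 = 3 - ½*56273965/366 = 3 - 56273965/732 = -56271769/732 ≈ -76874.)
√(I - 205470) = √(-56271769/732 - 205470) = √(-206675809/732) = I*√37821673047/366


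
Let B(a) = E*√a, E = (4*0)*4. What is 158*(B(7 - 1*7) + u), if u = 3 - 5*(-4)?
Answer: 3634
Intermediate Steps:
u = 23 (u = 3 + 20 = 23)
E = 0 (E = 0*4 = 0)
B(a) = 0 (B(a) = 0*√a = 0)
158*(B(7 - 1*7) + u) = 158*(0 + 23) = 158*23 = 3634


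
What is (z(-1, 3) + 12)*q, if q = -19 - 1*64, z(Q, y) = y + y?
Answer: -1494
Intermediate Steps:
z(Q, y) = 2*y
q = -83 (q = -19 - 64 = -83)
(z(-1, 3) + 12)*q = (2*3 + 12)*(-83) = (6 + 12)*(-83) = 18*(-83) = -1494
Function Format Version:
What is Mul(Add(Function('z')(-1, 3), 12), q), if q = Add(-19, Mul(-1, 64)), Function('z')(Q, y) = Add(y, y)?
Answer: -1494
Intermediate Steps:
Function('z')(Q, y) = Mul(2, y)
q = -83 (q = Add(-19, -64) = -83)
Mul(Add(Function('z')(-1, 3), 12), q) = Mul(Add(Mul(2, 3), 12), -83) = Mul(Add(6, 12), -83) = Mul(18, -83) = -1494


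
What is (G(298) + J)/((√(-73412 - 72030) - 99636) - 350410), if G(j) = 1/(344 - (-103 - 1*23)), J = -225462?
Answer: 23845043519197/47597263676130 + 1165638529*I*√1202/95194527352260 ≈ 0.50097 + 0.00042453*I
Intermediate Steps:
G(j) = 1/470 (G(j) = 1/(344 - (-103 - 23)) = 1/(344 - 1*(-126)) = 1/(344 + 126) = 1/470)
(G(298) + J)/((√(-73412 - 72030) - 99636) - 350410) = (1/470 - 225462)/((√(-73412 - 72030) - 99636) - 350410) = -105967139/(470*((√(-145442) - 99636) - 350410)) = -105967139/(470*((11*I*√1202 - 99636) - 350410)) = -105967139/(470*((-99636 + 11*I*√1202) - 350410)) = -105967139/(470*(-450046 + 11*I*√1202))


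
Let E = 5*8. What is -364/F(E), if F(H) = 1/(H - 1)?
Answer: -14196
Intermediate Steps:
E = 40
F(H) = 1/(-1 + H)
-364/F(E) = -364/(1/(-1 + 40)) = -364/(1/39) = -364/1/39 = -364*39 = -14196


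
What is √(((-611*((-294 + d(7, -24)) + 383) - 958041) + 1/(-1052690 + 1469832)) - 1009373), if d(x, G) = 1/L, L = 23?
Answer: I*√186108369828096710082/9594266 ≈ 1421.9*I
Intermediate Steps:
d(x, G) = 1/23
√(((-611*((-294 + d(7, -24)) + 383) - 958041) + 1/(-1052690 + 1469832)) - 1009373) = √(((-611*((-294 + 1/23) + 383) - 958041) + 1/(-1052690 + 1469832)) - 1009373) = √(((-611*(-6761/23 + 383) - 958041) + 1/417142) - 1009373) = √(((-611*2048/23 - 958041) + 1/417142) - 1009373) = √(((-1251328/23 - 958041) + 1/417142) - 1009373) = √((-23286271/23 + 1/417142) - 1009373) = √(-9713681657459/9594266 - 1009373) = √(-19397874712677/9594266) = I*√186108369828096710082/9594266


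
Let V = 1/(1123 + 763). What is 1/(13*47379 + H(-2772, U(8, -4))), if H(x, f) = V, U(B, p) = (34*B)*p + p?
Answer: 1886/1161638323 ≈ 1.6236e-6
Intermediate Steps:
U(B, p) = p + 34*B*p (U(B, p) = 34*B*p + p = p + 34*B*p)
V = 1/1886 ≈ 0.00053022
H(x, f) = 1/1886
1/(13*47379 + H(-2772, U(8, -4))) = 1/(13*47379 + 1/1886) = 1/(615927 + 1/1886) = 1/(1161638323/1886) = 1886/1161638323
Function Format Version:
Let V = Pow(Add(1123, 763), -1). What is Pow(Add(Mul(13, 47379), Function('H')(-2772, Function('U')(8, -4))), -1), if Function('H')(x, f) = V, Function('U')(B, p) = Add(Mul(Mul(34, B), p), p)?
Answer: Rational(1886, 1161638323) ≈ 1.6236e-6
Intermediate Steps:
Function('U')(B, p) = Add(p, Mul(34, B, p)) (Function('U')(B, p) = Add(Mul(34, B, p), p) = Add(p, Mul(34, B, p)))
V = Rational(1, 1886) (V = Pow(1886, -1) = Rational(1, 1886) ≈ 0.00053022)
Function('H')(x, f) = Rational(1, 1886)
Pow(Add(Mul(13, 47379), Function('H')(-2772, Function('U')(8, -4))), -1) = Pow(Add(Mul(13, 47379), Rational(1, 1886)), -1) = Pow(Add(615927, Rational(1, 1886)), -1) = Pow(Rational(1161638323, 1886), -1) = Rational(1886, 1161638323)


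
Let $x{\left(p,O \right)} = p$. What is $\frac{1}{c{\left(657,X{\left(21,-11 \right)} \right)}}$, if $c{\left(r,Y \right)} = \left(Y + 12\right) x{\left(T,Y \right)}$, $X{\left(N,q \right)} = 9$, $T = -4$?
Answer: $- \frac{1}{84} \approx -0.011905$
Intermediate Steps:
$c{\left(r,Y \right)} = -48 - 4 Y$ ($c{\left(r,Y \right)} = \left(Y + 12\right) \left(-4\right) = \left(12 + Y\right) \left(-4\right) = -48 - 4 Y$)
$\frac{1}{c{\left(657,X{\left(21,-11 \right)} \right)}} = \frac{1}{-48 - 36} = \frac{1}{-84} = - \frac{1}{84}$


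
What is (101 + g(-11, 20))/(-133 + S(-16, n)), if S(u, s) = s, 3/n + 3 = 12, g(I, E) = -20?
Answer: -243/398 ≈ -0.61055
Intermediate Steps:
n = ⅓ (n = 3/(-3 + 12) = 3/9 = 3*(⅑) = ⅓ ≈ 0.33333)
(101 + g(-11, 20))/(-133 + S(-16, n)) = (101 - 20)/(-133 + ⅓) = 81/(-398/3) = 81*(-3/398) = -243/398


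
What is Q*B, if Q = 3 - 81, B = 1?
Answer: -78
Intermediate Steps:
Q = -78
Q*B = -78*1 = -78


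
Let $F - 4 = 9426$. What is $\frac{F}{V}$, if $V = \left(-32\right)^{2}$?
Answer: $\frac{4715}{512} \approx 9.209$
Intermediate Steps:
$F = 9430$ ($F = 4 + 9426 = 9430$)
$V = 1024$
$\frac{F}{V} = \frac{9430}{1024} = 9430 \cdot \frac{1}{1024} = \frac{4715}{512}$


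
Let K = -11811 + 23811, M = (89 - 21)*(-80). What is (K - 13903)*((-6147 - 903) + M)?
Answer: 23768470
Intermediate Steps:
M = -5440 (M = 68*(-80) = -5440)
K = 12000
(K - 13903)*((-6147 - 903) + M) = (12000 - 13903)*((-6147 - 903) - 5440) = -1903*(-7050 - 5440) = -1903*(-12490) = 23768470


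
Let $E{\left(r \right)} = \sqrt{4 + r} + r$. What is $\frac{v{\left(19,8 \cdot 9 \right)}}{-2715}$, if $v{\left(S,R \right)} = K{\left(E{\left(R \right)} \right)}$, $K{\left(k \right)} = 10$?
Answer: $- \frac{2}{543} \approx -0.0036832$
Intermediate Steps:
$E{\left(r \right)} = r + \sqrt{4 + r}$
$v{\left(S,R \right)} = 10$
$\frac{v{\left(19,8 \cdot 9 \right)}}{-2715} = \frac{10}{-2715} = 10 \left(- \frac{1}{2715}\right) = - \frac{2}{543}$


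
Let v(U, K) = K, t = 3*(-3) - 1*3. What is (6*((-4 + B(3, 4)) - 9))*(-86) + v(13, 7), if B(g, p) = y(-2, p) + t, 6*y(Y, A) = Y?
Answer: 13079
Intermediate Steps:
y(Y, A) = Y/6
t = -12 (t = -9 - 3 = -12)
B(g, p) = -37/3 (B(g, p) = (1/6)*(-2) - 12 = -1/3 - 12 = -37/3)
(6*((-4 + B(3, 4)) - 9))*(-86) + v(13, 7) = (6*((-4 - 37/3) - 9))*(-86) + 7 = (6*(-49/3 - 9))*(-86) + 7 = (6*(-76/3))*(-86) + 7 = -152*(-86) + 7 = 13072 + 7 = 13079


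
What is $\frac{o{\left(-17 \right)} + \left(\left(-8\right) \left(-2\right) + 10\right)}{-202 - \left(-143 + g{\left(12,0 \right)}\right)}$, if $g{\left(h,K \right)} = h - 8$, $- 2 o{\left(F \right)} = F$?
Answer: $- \frac{23}{42} \approx -0.54762$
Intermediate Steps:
$o{\left(F \right)} = - \frac{F}{2}$
$g{\left(h,K \right)} = -8 + h$ ($g{\left(h,K \right)} = h - 8 = -8 + h$)
$\frac{o{\left(-17 \right)} + \left(\left(-8\right) \left(-2\right) + 10\right)}{-202 - \left(-143 + g{\left(12,0 \right)}\right)} = \frac{\left(- \frac{1}{2}\right) \left(-17\right) + \left(\left(-8\right) \left(-2\right) + 10\right)}{-202 + \left(\left(95 - -48\right) - \left(-8 + 12\right)\right)} = \frac{\frac{17}{2} + \left(16 + 10\right)}{-202 + \left(\left(95 + 48\right) - 4\right)} = \frac{\frac{17}{2} + 26}{-202 + \left(143 - 4\right)} = \frac{69}{2 \left(-202 + 139\right)} = \frac{69}{2 \left(-63\right)} = \frac{69}{2} \left(- \frac{1}{63}\right) = - \frac{23}{42}$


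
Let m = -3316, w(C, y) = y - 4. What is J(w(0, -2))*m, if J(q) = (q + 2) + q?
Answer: 33160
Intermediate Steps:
w(C, y) = -4 + y
J(q) = 2 + 2*q (J(q) = (2 + q) + q = 2 + 2*q)
J(w(0, -2))*m = (2 + 2*(-4 - 2))*(-3316) = (2 + 2*(-6))*(-3316) = (2 - 12)*(-3316) = -10*(-3316) = 33160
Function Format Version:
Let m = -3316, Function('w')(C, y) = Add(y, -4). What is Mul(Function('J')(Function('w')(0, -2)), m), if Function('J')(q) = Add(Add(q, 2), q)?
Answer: 33160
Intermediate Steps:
Function('w')(C, y) = Add(-4, y)
Function('J')(q) = Add(2, Mul(2, q)) (Function('J')(q) = Add(Add(2, q), q) = Add(2, Mul(2, q)))
Mul(Function('J')(Function('w')(0, -2)), m) = Mul(Add(2, Mul(2, Add(-4, -2))), -3316) = Mul(Add(2, Mul(2, -6)), -3316) = Mul(Add(2, -12), -3316) = Mul(-10, -3316) = 33160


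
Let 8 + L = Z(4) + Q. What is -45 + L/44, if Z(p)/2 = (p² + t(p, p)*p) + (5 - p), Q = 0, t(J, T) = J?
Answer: -961/22 ≈ -43.682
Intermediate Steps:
Z(p) = 10 - 2*p + 4*p² (Z(p) = 2*((p² + p*p) + (5 - p)) = 2*((p² + p²) + (5 - p)) = 2*(2*p² + (5 - p)) = 2*(5 - p + 2*p²) = 10 - 2*p + 4*p²)
L = 58 (L = -8 + ((10 - 2*4 + 4*4²) + 0) = -8 + ((10 - 8 + 4*16) + 0) = -8 + ((10 - 8 + 64) + 0) = -8 + (66 + 0) = -8 + 66 = 58)
-45 + L/44 = -45 + 58/44 = -45 + (1/44)*58 = -45 + 29/22 = -961/22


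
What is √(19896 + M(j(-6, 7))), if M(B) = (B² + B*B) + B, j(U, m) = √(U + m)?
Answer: 3*√2211 ≈ 141.06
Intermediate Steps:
M(B) = B + 2*B² (M(B) = (B² + B²) + B = 2*B² + B = B + 2*B²)
√(19896 + M(j(-6, 7))) = √(19896 + √(-6 + 7)*(1 + 2*√(-6 + 7))) = √(19896 + √1*(1 + 2*√1)) = √(19896 + 1*(1 + 2*1)) = √(19896 + 1*(1 + 2)) = √(19896 + 1*3) = √(19896 + 3) = √19899 = 3*√2211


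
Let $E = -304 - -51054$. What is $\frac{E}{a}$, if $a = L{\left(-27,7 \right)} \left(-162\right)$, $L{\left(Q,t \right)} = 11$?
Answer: $- \frac{25375}{891} \approx -28.479$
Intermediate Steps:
$E = 50750$ ($E = -304 + 51054 = 50750$)
$a = -1782$ ($a = 11 \left(-162\right) = -1782$)
$\frac{E}{a} = \frac{50750}{-1782} = 50750 \left(- \frac{1}{1782}\right) = - \frac{25375}{891}$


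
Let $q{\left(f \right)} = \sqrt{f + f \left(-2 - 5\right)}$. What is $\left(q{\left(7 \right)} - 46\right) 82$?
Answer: $-3772 + 82 i \sqrt{42} \approx -3772.0 + 531.42 i$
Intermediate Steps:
$q{\left(f \right)} = \sqrt{6} \sqrt{- f}$ ($q{\left(f \right)} = \sqrt{f + f \left(-7\right)} = \sqrt{f - 7 f} = \sqrt{- 6 f} = \sqrt{6} \sqrt{- f}$)
$\left(q{\left(7 \right)} - 46\right) 82 = \left(\sqrt{6} \sqrt{\left(-1\right) 7} - 46\right) 82 = \left(\sqrt{6} \sqrt{-7} - 46\right) 82 = \left(\sqrt{6} i \sqrt{7} - 46\right) 82 = \left(i \sqrt{42} - 46\right) 82 = \left(-46 + i \sqrt{42}\right) 82 = -3772 + 82 i \sqrt{42}$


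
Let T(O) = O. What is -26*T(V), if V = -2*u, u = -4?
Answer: -208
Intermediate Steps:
V = 8 (V = -2*(-4) = 8)
-26*T(V) = -26*8 = -208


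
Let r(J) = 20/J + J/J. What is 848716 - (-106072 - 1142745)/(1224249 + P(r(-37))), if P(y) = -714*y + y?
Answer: 38434228348101/45285092 ≈ 8.4872e+5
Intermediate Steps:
r(J) = 1 + 20/J (r(J) = 20/J + 1 = 1 + 20/J)
P(y) = -713*y
848716 - (-106072 - 1142745)/(1224249 + P(r(-37))) = 848716 - (-106072 - 1142745)/(1224249 - 713*(20 - 37)/(-37)) = 848716 - (-1248817)/(1224249 - (-713)*(-17)/37) = 848716 - (-1248817)/(1224249 - 713*17/37) = 848716 - (-1248817)/(1224249 - 12121/37) = 848716 - (-1248817)/45285092/37 = 848716 - (-1248817)*37/45285092 = 848716 - 1*(-46206229/45285092) = 848716 + 46206229/45285092 = 38434228348101/45285092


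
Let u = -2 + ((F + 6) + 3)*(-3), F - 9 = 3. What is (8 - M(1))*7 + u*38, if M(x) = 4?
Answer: -2442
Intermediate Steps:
F = 12 (F = 9 + 3 = 12)
u = -65 (u = -2 + ((12 + 6) + 3)*(-3) = -2 + (18 + 3)*(-3) = -2 + 21*(-3) = -2 - 63 = -65)
(8 - M(1))*7 + u*38 = (8 - 1*4)*7 - 65*38 = (8 - 4)*7 - 2470 = 4*7 - 2470 = 28 - 2470 = -2442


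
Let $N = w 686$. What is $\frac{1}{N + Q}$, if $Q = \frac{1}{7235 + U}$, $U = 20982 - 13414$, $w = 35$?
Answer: $\frac{14803}{355420031} \approx 4.1649 \cdot 10^{-5}$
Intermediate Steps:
$U = 7568$
$N = 24010$ ($N = 35 \cdot 686 = 24010$)
$Q = \frac{1}{14803}$ ($Q = \frac{1}{7235 + 7568} = \frac{1}{14803} \approx 6.7554 \cdot 10^{-5}$)
$\frac{1}{N + Q} = \frac{1}{24010 + \frac{1}{14803}} = \frac{1}{\frac{355420031}{14803}} = \frac{14803}{355420031}$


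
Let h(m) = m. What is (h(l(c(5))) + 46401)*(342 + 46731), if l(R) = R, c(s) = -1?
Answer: 2184187200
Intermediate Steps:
(h(l(c(5))) + 46401)*(342 + 46731) = (-1 + 46401)*(342 + 46731) = 46400*47073 = 2184187200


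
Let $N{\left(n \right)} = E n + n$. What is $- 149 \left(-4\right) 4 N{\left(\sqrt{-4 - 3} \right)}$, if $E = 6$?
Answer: $16688 i \sqrt{7} \approx 44152.0 i$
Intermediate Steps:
$N{\left(n \right)} = 7 n$ ($N{\left(n \right)} = 6 n + n = 7 n$)
$- 149 \left(-4\right) 4 N{\left(\sqrt{-4 - 3} \right)} = - 149 \left(-4\right) 4 \cdot 7 \sqrt{-4 - 3} = - 149 \left(- 16 \cdot 7 \sqrt{-7}\right) = - 149 \left(- 16 \cdot 7 i \sqrt{7}\right) = - 149 \left(- 112 i \sqrt{7}\right) = 16688 i \sqrt{7}$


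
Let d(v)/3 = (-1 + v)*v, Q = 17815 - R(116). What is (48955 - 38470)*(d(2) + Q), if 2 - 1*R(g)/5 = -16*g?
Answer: 89447535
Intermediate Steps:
R(g) = 10 + 80*g (R(g) = 10 - (-80)*g = 10 + 80*g)
Q = 8525 (Q = 17815 - (10 + 80*116) = 17815 - (10 + 9280) = 17815 - 1*9290 = 17815 - 9290 = 8525)
d(v) = 3*v*(-1 + v) (d(v) = 3*((-1 + v)*v) = 3*(v*(-1 + v)) = 3*v*(-1 + v))
(48955 - 38470)*(d(2) + Q) = (48955 - 38470)*(3*2*(-1 + 2) + 8525) = 10485*(3*2*1 + 8525) = 10485*(6 + 8525) = 10485*8531 = 89447535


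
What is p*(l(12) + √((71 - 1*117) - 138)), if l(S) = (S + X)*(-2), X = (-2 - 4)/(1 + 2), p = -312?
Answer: 6240 - 624*I*√46 ≈ 6240.0 - 4232.2*I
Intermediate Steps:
X = -2 (X = -6/3 = -6*⅓ = -2)
l(S) = 4 - 2*S (l(S) = (S - 2)*(-2) = (-2 + S)*(-2) = 4 - 2*S)
p*(l(12) + √((71 - 1*117) - 138)) = -312*((4 - 2*12) + √((71 - 1*117) - 138)) = -312*((4 - 24) + √((71 - 117) - 138)) = -312*(-20 + √(-46 - 138)) = -312*(-20 + √(-184)) = -312*(-20 + 2*I*√46) = 6240 - 624*I*√46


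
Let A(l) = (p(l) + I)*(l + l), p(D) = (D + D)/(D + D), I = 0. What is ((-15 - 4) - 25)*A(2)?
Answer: -176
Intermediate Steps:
p(D) = 1 (p(D) = (2*D)/((2*D)) = (2*D)*(1/(2*D)) = 1)
A(l) = 2*l (A(l) = (1 + 0)*(l + l) = 1*(2*l) = 2*l)
((-15 - 4) - 25)*A(2) = ((-15 - 4) - 25)*(2*2) = (-19 - 25)*4 = -44*4 = -176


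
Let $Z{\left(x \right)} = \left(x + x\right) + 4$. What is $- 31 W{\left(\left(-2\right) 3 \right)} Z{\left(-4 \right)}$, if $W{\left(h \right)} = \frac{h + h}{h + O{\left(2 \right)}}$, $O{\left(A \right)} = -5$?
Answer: $\frac{1488}{11} \approx 135.27$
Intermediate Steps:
$W{\left(h \right)} = \frac{2 h}{-5 + h}$ ($W{\left(h \right)} = \frac{h + h}{h - 5} = \frac{2 h}{-5 + h}$)
$Z{\left(x \right)} = 4 + 2 x$ ($Z{\left(x \right)} = 2 x + 4 = 4 + 2 x$)
$- 31 W{\left(\left(-2\right) 3 \right)} Z{\left(-4 \right)} = - 31 \frac{2 \left(\left(-2\right) 3\right)}{-5 - 6} \left(4 + 2 \left(-4\right)\right) = - 31 \cdot 2 \left(-6\right) \frac{1}{-5 - 6} \left(4 - 8\right) = - 31 \cdot 2 \left(-6\right) \frac{1}{-11} \left(-4\right) = - 31 \cdot 2 \left(-6\right) \left(- \frac{1}{11}\right) \left(-4\right) = \left(-31\right) \frac{12}{11} \left(-4\right) = \left(- \frac{372}{11}\right) \left(-4\right) = \frac{1488}{11}$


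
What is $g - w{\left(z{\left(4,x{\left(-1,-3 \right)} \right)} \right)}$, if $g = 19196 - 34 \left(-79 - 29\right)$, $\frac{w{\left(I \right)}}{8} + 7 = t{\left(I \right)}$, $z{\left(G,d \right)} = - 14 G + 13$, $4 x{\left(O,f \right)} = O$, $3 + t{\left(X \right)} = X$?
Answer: $23292$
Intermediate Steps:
$t{\left(X \right)} = -3 + X$
$x{\left(O,f \right)} = \frac{O}{4}$
$z{\left(G,d \right)} = 13 - 14 G$
$w{\left(I \right)} = -80 + 8 I$ ($w{\left(I \right)} = -56 + 8 \left(-3 + I\right) = -56 + \left(-24 + 8 I\right) = -80 + 8 I$)
$g = 22868$ ($g = 19196 - 34 \left(-108\right) = 19196 - -3672 = 19196 + 3672 = 22868$)
$g - w{\left(z{\left(4,x{\left(-1,-3 \right)} \right)} \right)} = 22868 - \left(-80 + 8 \left(13 - 56\right)\right) = 22868 - \left(-80 + 8 \left(-43\right)\right) = 22868 - \left(-80 - 344\right) = 22868 - -424 = 22868 + 424 = 23292$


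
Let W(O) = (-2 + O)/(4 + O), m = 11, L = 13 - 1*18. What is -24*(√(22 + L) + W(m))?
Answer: -72/5 - 24*√17 ≈ -113.35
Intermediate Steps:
L = -5 (L = 13 - 18 = -5)
W(O) = (-2 + O)/(4 + O)
-24*(√(22 + L) + W(m)) = -24*(√(22 - 5) + (-2 + 11)/(4 + 11)) = -24*(√17 + 9/15) = -24*(√17 + (1/15)*9) = -24*(√17 + ⅗) = -24*(⅗ + √17) = -72/5 - 24*√17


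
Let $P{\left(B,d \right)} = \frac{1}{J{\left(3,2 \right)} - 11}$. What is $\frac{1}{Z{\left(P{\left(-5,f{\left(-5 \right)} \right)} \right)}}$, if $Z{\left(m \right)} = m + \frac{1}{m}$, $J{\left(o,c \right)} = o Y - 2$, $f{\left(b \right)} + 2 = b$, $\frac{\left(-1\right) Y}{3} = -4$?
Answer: $\frac{23}{530} \approx 0.043396$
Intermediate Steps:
$Y = 12$ ($Y = \left(-3\right) \left(-4\right) = 12$)
$f{\left(b \right)} = -2 + b$
$J{\left(o,c \right)} = -2 + 12 o$ ($J{\left(o,c \right)} = o 12 - 2 = 12 o - 2 = -2 + 12 o$)
$P{\left(B,d \right)} = \frac{1}{23}$ ($P{\left(B,d \right)} = \frac{1}{\left(-2 + 12 \cdot 3\right) - 11} = \frac{1}{\left(-2 + 36\right) - 11} = \frac{1}{34 - 11} = \frac{1}{23}$)
$\frac{1}{Z{\left(P{\left(-5,f{\left(-5 \right)} \right)} \right)}} = \frac{1}{\frac{1}{23} + \frac{1}{\frac{1}{23}}} = \frac{1}{\frac{1}{23} + 23} = \frac{1}{\frac{530}{23}} = \frac{23}{530}$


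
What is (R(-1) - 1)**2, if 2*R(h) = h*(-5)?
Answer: 9/4 ≈ 2.2500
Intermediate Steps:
R(h) = -5*h/2 (R(h) = (h*(-5))/2 = (-5*h)/2 = -5*h/2)
(R(-1) - 1)**2 = (-5/2*(-1) - 1)**2 = (5/2 - 1)**2 = (3/2)**2 = 9/4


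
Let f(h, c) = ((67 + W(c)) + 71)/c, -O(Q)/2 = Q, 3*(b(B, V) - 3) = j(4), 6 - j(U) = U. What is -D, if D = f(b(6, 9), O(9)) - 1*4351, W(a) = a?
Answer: 13073/3 ≈ 4357.7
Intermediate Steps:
j(U) = 6 - U
b(B, V) = 11/3 (b(B, V) = 3 + (6 - 1*4)/3 = 3 + (6 - 4)/3 = 3 + (1/3)*2 = 3 + 2/3 = 11/3)
O(Q) = -2*Q
f(h, c) = (138 + c)/c (f(h, c) = ((67 + c) + 71)/c = (138 + c)/c)
D = -13073/3 (D = (138 - 2*9)/((-2*9)) - 1*4351 = (138 - 18)/(-18) - 4351 = -1/18*120 - 4351 = -20/3 - 4351 = -13073/3 ≈ -4357.7)
-D = -1*(-13073/3) = 13073/3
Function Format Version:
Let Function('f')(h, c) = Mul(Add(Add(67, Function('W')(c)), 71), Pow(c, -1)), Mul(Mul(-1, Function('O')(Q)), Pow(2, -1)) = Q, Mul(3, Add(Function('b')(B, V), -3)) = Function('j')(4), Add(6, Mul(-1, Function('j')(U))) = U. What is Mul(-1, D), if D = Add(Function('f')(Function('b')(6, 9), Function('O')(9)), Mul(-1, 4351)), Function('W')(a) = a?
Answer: Rational(13073, 3) ≈ 4357.7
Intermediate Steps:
Function('j')(U) = Add(6, Mul(-1, U))
Function('b')(B, V) = Rational(11, 3) (Function('b')(B, V) = Add(3, Mul(Rational(1, 3), Add(6, Mul(-1, 4)))) = Add(3, Mul(Rational(1, 3), Add(6, -4))) = Add(3, Mul(Rational(1, 3), 2)) = Add(3, Rational(2, 3)) = Rational(11, 3))
Function('O')(Q) = Mul(-2, Q)
Function('f')(h, c) = Mul(Pow(c, -1), Add(138, c)) (Function('f')(h, c) = Mul(Add(Add(67, c), 71), Pow(c, -1)) = Mul(Add(138, c), Pow(c, -1)) = Mul(Pow(c, -1), Add(138, c)))
D = Rational(-13073, 3) (D = Add(Mul(Pow(Mul(-2, 9), -1), Add(138, Mul(-2, 9))), Mul(-1, 4351)) = Add(Mul(Pow(-18, -1), Add(138, -18)), -4351) = Add(Mul(Rational(-1, 18), 120), -4351) = Add(Rational(-20, 3), -4351) = Rational(-13073, 3) ≈ -4357.7)
Mul(-1, D) = Mul(-1, Rational(-13073, 3)) = Rational(13073, 3)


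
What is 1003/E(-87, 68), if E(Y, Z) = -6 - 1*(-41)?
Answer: 1003/35 ≈ 28.657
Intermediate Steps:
E(Y, Z) = 35 (E(Y, Z) = -6 + 41 = 35)
1003/E(-87, 68) = 1003/35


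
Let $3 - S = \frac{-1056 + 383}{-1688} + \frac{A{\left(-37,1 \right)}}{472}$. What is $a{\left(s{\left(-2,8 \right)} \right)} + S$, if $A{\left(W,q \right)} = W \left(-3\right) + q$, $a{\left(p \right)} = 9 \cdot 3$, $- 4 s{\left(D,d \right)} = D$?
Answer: $\frac{2924421}{99592} \approx 29.364$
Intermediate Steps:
$s{\left(D,d \right)} = - \frac{D}{4}$
$a{\left(p \right)} = 27$
$A{\left(W,q \right)} = q - 3 W$ ($A{\left(W,q \right)} = - 3 W + q = q - 3 W$)
$S = \frac{235437}{99592}$ ($S = 3 - \left(\frac{-1056 + 383}{-1688} + \frac{1 - -111}{472}\right) = 3 - \left(\left(-673\right) \left(- \frac{1}{1688}\right) + \left(1 + 111\right) \frac{1}{472}\right) = 3 - \left(\frac{673}{1688} + 112 \cdot \frac{1}{472}\right) = 3 - \left(\frac{673}{1688} + \frac{14}{59}\right) = 3 - \frac{63339}{99592} = \frac{235437}{99592} \approx 2.364$)
$a{\left(s{\left(-2,8 \right)} \right)} + S = 27 + \frac{235437}{99592} = \frac{2924421}{99592}$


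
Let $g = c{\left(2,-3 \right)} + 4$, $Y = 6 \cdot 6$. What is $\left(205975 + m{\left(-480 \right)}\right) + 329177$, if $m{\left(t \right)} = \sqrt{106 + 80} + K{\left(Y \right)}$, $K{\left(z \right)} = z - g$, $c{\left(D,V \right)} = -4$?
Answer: $535188 + \sqrt{186} \approx 5.352 \cdot 10^{5}$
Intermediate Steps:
$Y = 36$
$g = 0$ ($g = -4 + 4 = 0$)
$K{\left(z \right)} = z$ ($K{\left(z \right)} = z - 0 = z + 0 = z$)
$m{\left(t \right)} = 36 + \sqrt{186}$ ($m{\left(t \right)} = \sqrt{106 + 80} + 36 = \sqrt{186} + 36 = 36 + \sqrt{186}$)
$\left(205975 + m{\left(-480 \right)}\right) + 329177 = \left(205975 + \left(36 + \sqrt{186}\right)\right) + 329177 = \left(206011 + \sqrt{186}\right) + 329177 = 535188 + \sqrt{186}$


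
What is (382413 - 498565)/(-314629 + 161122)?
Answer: 116152/153507 ≈ 0.75666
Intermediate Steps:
(382413 - 498565)/(-314629 + 161122) = -116152/(-153507) = -116152*(-1/153507) = 116152/153507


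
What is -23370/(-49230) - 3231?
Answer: -5301292/1641 ≈ -3230.5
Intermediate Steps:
-23370/(-49230) - 3231 = -23370*(-1/49230) - 3231 = 779/1641 - 3231 = -5301292/1641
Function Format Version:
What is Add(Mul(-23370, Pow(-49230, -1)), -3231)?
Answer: Rational(-5301292, 1641) ≈ -3230.5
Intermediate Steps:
Add(Mul(-23370, Pow(-49230, -1)), -3231) = Add(Mul(-23370, Rational(-1, 49230)), -3231) = Add(Rational(779, 1641), -3231) = Rational(-5301292, 1641)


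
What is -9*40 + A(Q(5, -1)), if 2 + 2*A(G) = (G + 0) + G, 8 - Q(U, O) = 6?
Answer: -359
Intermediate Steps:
Q(U, O) = 2 (Q(U, O) = 8 - 1*6 = 8 - 6 = 2)
A(G) = -1 + G (A(G) = -1 + ((G + 0) + G)/2 = -1 + (G + G)/2 = -1 + (2*G)/2 = -1 + G)
-9*40 + A(Q(5, -1)) = -9*40 + (-1 + 2) = -360 + 1 = -359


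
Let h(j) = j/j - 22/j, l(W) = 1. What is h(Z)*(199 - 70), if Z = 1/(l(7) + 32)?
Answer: -93525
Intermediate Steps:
Z = 1/33 (Z = 1/(1 + 32) = 1/33 ≈ 0.030303)
h(j) = 1 - 22/j
h(Z)*(199 - 70) = ((-22 + 1/33)/(1/33))*(199 - 70) = (33*(-725/33))*129 = -725*129 = -93525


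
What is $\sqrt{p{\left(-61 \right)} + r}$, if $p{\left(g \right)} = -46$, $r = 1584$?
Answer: $\sqrt{1538} \approx 39.217$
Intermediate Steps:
$\sqrt{p{\left(-61 \right)} + r} = \sqrt{-46 + 1584} = \sqrt{1538}$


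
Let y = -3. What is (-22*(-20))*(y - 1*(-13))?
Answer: 4400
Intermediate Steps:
(-22*(-20))*(y - 1*(-13)) = (-22*(-20))*(-3 - 1*(-13)) = 440*(-3 + 13) = 440*10 = 4400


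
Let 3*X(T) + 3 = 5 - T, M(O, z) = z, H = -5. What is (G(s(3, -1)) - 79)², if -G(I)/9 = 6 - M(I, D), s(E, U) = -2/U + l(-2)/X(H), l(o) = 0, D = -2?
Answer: 22801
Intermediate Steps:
X(T) = ⅔ - T/3 (X(T) = -1 + (5 - T)/3 = -1 + (5/3 - T/3) = ⅔ - T/3)
s(E, U) = -2/U (s(E, U) = -2/U + 0/(⅔ - ⅓*(-5)) = -2/U + 0/(⅔ + 5/3) = -2/U + 0/(7/3) = -2/U + 0*(3/7) = -2/U + 0 = -2/U)
G(I) = -72 (G(I) = -9*(6 - 1*(-2)) = -9*(6 + 2) = -9*8 = -72)
(G(s(3, -1)) - 79)² = (-72 - 79)² = (-151)² = 22801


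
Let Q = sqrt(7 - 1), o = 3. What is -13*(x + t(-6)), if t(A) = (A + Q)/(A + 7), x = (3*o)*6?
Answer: -624 - 13*sqrt(6) ≈ -655.84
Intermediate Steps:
x = 54 (x = (3*3)*6 = 9*6 = 54)
Q = sqrt(6) ≈ 2.4495
t(A) = (A + sqrt(6))/(7 + A) (t(A) = (A + sqrt(6))/(A + 7) = (A + sqrt(6))/(7 + A))
-13*(x + t(-6)) = -13*(54 + (-6 + sqrt(6))/(7 - 6)) = -13*(54 + (-6 + sqrt(6))/1) = -13*(54 + 1*(-6 + sqrt(6))) = -13*(54 + (-6 + sqrt(6))) = -13*(48 + sqrt(6)) = -624 - 13*sqrt(6)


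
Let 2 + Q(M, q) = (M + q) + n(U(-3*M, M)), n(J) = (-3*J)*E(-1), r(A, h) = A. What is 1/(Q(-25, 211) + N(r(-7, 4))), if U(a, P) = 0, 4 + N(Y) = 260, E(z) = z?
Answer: 1/440 ≈ 0.0022727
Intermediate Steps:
N(Y) = 256 (N(Y) = -4 + 260 = 256)
n(J) = 3*J (n(J) = -3*J*(-1) = 3*J)
Q(M, q) = -2 + M + q (Q(M, q) = -2 + ((M + q) + 3*0) = -2 + ((M + q) + 0) = -2 + (M + q) = -2 + M + q)
1/(Q(-25, 211) + N(r(-7, 4))) = 1/((-2 - 25 + 211) + 256) = 1/(184 + 256) = 1/440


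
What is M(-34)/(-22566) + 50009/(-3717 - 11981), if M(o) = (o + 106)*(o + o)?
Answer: -175274281/59040178 ≈ -2.9687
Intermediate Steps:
M(o) = 2*o*(106 + o) (M(o) = (106 + o)*(2*o) = 2*o*(106 + o))
M(-34)/(-22566) + 50009/(-3717 - 11981) = (2*(-34)*(106 - 34))/(-22566) + 50009/(-3717 - 11981) = (2*(-34)*72)*(-1/22566) + 50009/(-15698) = -4896*(-1/22566) + 50009*(-1/15698) = 816/3761 - 50009/15698 = -175274281/59040178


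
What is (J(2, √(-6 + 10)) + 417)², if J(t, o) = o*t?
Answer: 177241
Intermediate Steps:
(J(2, √(-6 + 10)) + 417)² = (√(-6 + 10)*2 + 417)² = (√4*2 + 417)² = (2*2 + 417)² = (4 + 417)² = 421² = 177241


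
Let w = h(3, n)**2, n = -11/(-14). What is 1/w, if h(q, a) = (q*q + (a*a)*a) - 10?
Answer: 7529536/1996569 ≈ 3.7712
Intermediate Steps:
n = 11/14 (n = -11*(-1/14) = 11/14 ≈ 0.78571)
h(q, a) = -10 + a**3 + q**2 (h(q, a) = (q**2 + a**2*a) - 10 = (q**2 + a**3) - 10 = (a**3 + q**2) - 10 = -10 + a**3 + q**2)
w = 1996569/7529536 (w = (-10 + (11/14)**3 + 3**2)**2 = (-10 + 1331/2744 + 9)**2 = (-1413/2744)**2 = 1996569/7529536 ≈ 0.26516)
1/w = 1/(1996569/7529536) = 7529536/1996569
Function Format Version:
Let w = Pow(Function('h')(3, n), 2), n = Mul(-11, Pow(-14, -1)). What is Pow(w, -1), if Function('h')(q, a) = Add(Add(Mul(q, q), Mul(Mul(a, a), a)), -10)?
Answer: Rational(7529536, 1996569) ≈ 3.7712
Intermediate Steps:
n = Rational(11, 14) (n = Mul(-11, Rational(-1, 14)) = Rational(11, 14) ≈ 0.78571)
Function('h')(q, a) = Add(-10, Pow(a, 3), Pow(q, 2)) (Function('h')(q, a) = Add(Add(Pow(q, 2), Mul(Pow(a, 2), a)), -10) = Add(Add(Pow(q, 2), Pow(a, 3)), -10) = Add(Add(Pow(a, 3), Pow(q, 2)), -10) = Add(-10, Pow(a, 3), Pow(q, 2)))
w = Rational(1996569, 7529536) (w = Pow(Add(-10, Pow(Rational(11, 14), 3), Pow(3, 2)), 2) = Pow(Add(-10, Rational(1331, 2744), 9), 2) = Pow(Rational(-1413, 2744), 2) = Rational(1996569, 7529536) ≈ 0.26516)
Pow(w, -1) = Pow(Rational(1996569, 7529536), -1) = Rational(7529536, 1996569)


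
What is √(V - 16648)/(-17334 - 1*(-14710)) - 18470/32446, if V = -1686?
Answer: -9235/16223 - I*√18334/2624 ≈ -0.56925 - 0.051602*I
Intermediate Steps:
√(V - 16648)/(-17334 - 1*(-14710)) - 18470/32446 = √(-1686 - 16648)/(-17334 - 1*(-14710)) - 18470/32446 = √(-18334)/(-17334 + 14710) - 18470*1/32446 = (I*√18334)/(-2624) - 9235/16223 = (I*√18334)*(-1/2624) - 9235/16223 = -I*√18334/2624 - 9235/16223 = -9235/16223 - I*√18334/2624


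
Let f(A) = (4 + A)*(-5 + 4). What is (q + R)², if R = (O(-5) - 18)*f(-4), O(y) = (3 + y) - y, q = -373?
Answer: 139129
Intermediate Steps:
f(A) = -4 - A (f(A) = (4 + A)*(-1) = -4 - A)
O(y) = 3
R = 0 (R = (3 - 18)*(-4 - 1*(-4)) = -15*(-4 + 4) = -15*0 = 0)
(q + R)² = (-373 + 0)² = (-373)² = 139129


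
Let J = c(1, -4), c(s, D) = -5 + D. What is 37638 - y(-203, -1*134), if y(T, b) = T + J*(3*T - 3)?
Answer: 32333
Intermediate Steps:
J = -9 (J = -5 - 4 = -9)
y(T, b) = 27 - 26*T (y(T, b) = T - 9*(3*T - 3) = T - 9*(-3 + 3*T) = T + (27 - 27*T) = 27 - 26*T)
37638 - y(-203, -1*134) = 37638 - (27 - 26*(-203)) = 37638 - (27 + 5278) = 37638 - 1*5305 = 37638 - 5305 = 32333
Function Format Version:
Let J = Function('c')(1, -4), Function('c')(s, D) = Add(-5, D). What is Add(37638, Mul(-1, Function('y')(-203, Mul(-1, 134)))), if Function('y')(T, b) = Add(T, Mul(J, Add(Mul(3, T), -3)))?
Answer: 32333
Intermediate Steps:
J = -9 (J = Add(-5, -4) = -9)
Function('y')(T, b) = Add(27, Mul(-26, T)) (Function('y')(T, b) = Add(T, Mul(-9, Add(Mul(3, T), -3))) = Add(T, Mul(-9, Add(-3, Mul(3, T)))) = Add(T, Add(27, Mul(-27, T))) = Add(27, Mul(-26, T)))
Add(37638, Mul(-1, Function('y')(-203, Mul(-1, 134)))) = Add(37638, Mul(-1, Add(27, Mul(-26, -203)))) = Add(37638, Mul(-1, Add(27, 5278))) = Add(37638, Mul(-1, 5305)) = Add(37638, -5305) = 32333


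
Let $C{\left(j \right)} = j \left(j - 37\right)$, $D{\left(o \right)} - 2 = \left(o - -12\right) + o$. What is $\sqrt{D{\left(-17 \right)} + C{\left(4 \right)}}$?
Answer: $2 i \sqrt{38} \approx 12.329 i$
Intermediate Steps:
$D{\left(o \right)} = 14 + 2 o$ ($D{\left(o \right)} = 2 + \left(\left(o - -12\right) + o\right) = 2 + \left(\left(o + 12\right) + o\right) = 2 + \left(\left(12 + o\right) + o\right) = 2 + \left(12 + 2 o\right) = 14 + 2 o$)
$C{\left(j \right)} = j \left(-37 + j\right)$
$\sqrt{D{\left(-17 \right)} + C{\left(4 \right)}} = \sqrt{\left(14 + 2 \left(-17\right)\right) + 4 \left(-37 + 4\right)} = \sqrt{\left(14 - 34\right) + 4 \left(-33\right)} = \sqrt{-20 - 132} = \sqrt{-152} = 2 i \sqrt{38}$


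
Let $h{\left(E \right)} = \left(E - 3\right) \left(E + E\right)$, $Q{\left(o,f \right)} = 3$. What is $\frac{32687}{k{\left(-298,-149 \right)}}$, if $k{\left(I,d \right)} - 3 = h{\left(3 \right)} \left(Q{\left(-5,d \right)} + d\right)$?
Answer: $\frac{32687}{3} \approx 10896.0$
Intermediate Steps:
$h{\left(E \right)} = 2 E \left(-3 + E\right)$ ($h{\left(E \right)} = \left(-3 + E\right) 2 E = 2 E \left(-3 + E\right)$)
$k{\left(I,d \right)} = 3$ ($k{\left(I,d \right)} = 3 + 2 \cdot 3 \left(-3 + 3\right) \left(3 + d\right) = 3 + 2 \cdot 3 \cdot 0 \left(3 + d\right) = 3 + 0 \left(3 + d\right) = 3 + 0 = 3$)
$\frac{32687}{k{\left(-298,-149 \right)}} = \frac{32687}{3}$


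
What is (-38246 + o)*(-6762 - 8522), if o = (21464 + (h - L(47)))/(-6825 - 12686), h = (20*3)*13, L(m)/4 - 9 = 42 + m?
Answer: 11405525404472/19511 ≈ 5.8457e+8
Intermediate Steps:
L(m) = 204 + 4*m (L(m) = 36 + 4*(42 + m) = 36 + (168 + 4*m) = 204 + 4*m)
h = 780 (h = 60*13 = 780)
o = -21852/19511 (o = (21464 + (780 - (204 + 4*47)))/(-6825 - 12686) = (21464 + (780 - (204 + 188)))/(-19511) = (21464 + (780 - 1*392))*(-1/19511) = (21464 + (780 - 392))*(-1/19511) = (21464 + 388)*(-1/19511) = 21852*(-1/19511) = -21852/19511 ≈ -1.1200)
(-38246 + o)*(-6762 - 8522) = (-38246 - 21852/19511)*(-6762 - 8522) = -746239558/19511*(-15284) = 11405525404472/19511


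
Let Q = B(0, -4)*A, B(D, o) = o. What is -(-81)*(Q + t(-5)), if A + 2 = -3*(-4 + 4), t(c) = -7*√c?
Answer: 648 - 567*I*√5 ≈ 648.0 - 1267.8*I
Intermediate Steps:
A = -2 (A = -2 - 3*(-4 + 4) = -2 - 3*0 = -2 + 0 = -2)
Q = 8 (Q = -4*(-2) = 8)
-(-81)*(Q + t(-5)) = -(-81)*(8 - 7*I*√5) = -(-648 + 567*I*√5) = 648 - 567*I*√5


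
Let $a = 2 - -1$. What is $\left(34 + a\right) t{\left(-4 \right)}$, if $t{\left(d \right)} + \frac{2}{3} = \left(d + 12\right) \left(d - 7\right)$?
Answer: $- \frac{9842}{3} \approx -3280.7$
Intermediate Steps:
$a = 3$ ($a = 2 + 1 = 3$)
$t{\left(d \right)} = - \frac{2}{3} + \left(-7 + d\right) \left(12 + d\right)$ ($t{\left(d \right)} = - \frac{2}{3} + \left(d + 12\right) \left(d - 7\right) = - \frac{2}{3} + \left(12 + d\right) \left(-7 + d\right) = - \frac{2}{3} + \left(-7 + d\right) \left(12 + d\right)$)
$\left(34 + a\right) t{\left(-4 \right)} = \left(34 + 3\right) \left(- \frac{254}{3} + \left(-4\right)^{2} + 5 \left(-4\right)\right) = 37 \left(- \frac{254}{3} + 16 - 20\right) = 37 \left(- \frac{266}{3}\right) = - \frac{9842}{3}$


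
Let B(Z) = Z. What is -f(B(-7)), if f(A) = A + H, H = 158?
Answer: -151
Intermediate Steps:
f(A) = 158 + A (f(A) = A + 158 = 158 + A)
-f(B(-7)) = -(158 - 7) = -1*151 = -151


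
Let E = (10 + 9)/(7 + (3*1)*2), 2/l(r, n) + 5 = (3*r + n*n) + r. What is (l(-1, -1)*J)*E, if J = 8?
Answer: -38/13 ≈ -2.9231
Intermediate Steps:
l(r, n) = 2/(-5 + n**2 + 4*r) (l(r, n) = 2/(-5 + ((3*r + n*n) + r)) = 2/(-5 + ((3*r + n**2) + r)) = 2/(-5 + ((n**2 + 3*r) + r)) = 2/(-5 + (n**2 + 4*r)) = 2/(-5 + n**2 + 4*r))
E = 19/13 (E = 19/(7 + 3*2) = 19/(7 + 6) = 19/13 ≈ 1.4615)
(l(-1, -1)*J)*E = ((2/(-5 + (-1)**2 + 4*(-1)))*8)*(19/13) = ((2/(-5 + 1 - 4))*8)*(19/13) = ((2/(-8))*8)*(19/13) = ((2*(-1/8))*8)*(19/13) = -1/4*8*(19/13) = -2*19/13 = -38/13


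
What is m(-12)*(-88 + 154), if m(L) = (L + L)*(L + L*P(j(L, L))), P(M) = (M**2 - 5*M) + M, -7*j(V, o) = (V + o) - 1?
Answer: -494208/49 ≈ -10086.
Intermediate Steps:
j(V, o) = 1/7 - V/7 - o/7 (j(V, o) = -((V + o) - 1)/7 = -(-1 + V + o)/7 = 1/7 - V/7 - o/7)
P(M) = M**2 - 4*M
m(L) = 2*L*(L + L*(-27/7 - 2*L/7)*(1/7 - 2*L/7)) (m(L) = (L + L)*(L + L*((1/7 - L/7 - L/7)*(-4 + (1/7 - L/7 - L/7)))) = (2*L)*(L + L*((1/7 - 2*L/7)*(-4 + (1/7 - 2*L/7)))) = (2*L)*(L + L*((1/7 - 2*L/7)*(-27/7 - 2*L/7))) = (2*L)*(L + L*((-27/7 - 2*L/7)*(1/7 - 2*L/7))) = (2*L)*(L + L*(-27/7 - 2*L/7)*(1/7 - 2*L/7)) = 2*L*(L + L*(-27/7 - 2*L/7)*(1/7 - 2*L/7)))
m(-12)*(-88 + 154) = ((4/49)*(-12)**2*(11 + 2*(-12)**2 + 26*(-12)))*(-88 + 154) = ((4/49)*144*(11 + 2*144 - 312))*66 = ((4/49)*144*(11 + 288 - 312))*66 = ((4/49)*144*(-13))*66 = -7488/49*66 = -494208/49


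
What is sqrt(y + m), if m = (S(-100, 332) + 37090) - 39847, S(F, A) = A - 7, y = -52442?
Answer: I*sqrt(54874) ≈ 234.25*I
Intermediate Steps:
S(F, A) = -7 + A
m = -2432 (m = ((-7 + 332) + 37090) - 39847 = (325 + 37090) - 39847 = 37415 - 39847 = -2432)
sqrt(y + m) = sqrt(-52442 - 2432) = sqrt(-54874) = I*sqrt(54874)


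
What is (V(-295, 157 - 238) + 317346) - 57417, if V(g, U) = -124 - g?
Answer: 260100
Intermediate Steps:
(V(-295, 157 - 238) + 317346) - 57417 = ((-124 - 1*(-295)) + 317346) - 57417 = ((-124 + 295) + 317346) - 57417 = (171 + 317346) - 57417 = 317517 - 57417 = 260100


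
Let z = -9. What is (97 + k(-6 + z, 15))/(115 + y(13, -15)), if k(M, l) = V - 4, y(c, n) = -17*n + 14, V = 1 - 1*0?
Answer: 47/192 ≈ 0.24479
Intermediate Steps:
V = 1 (V = 1 + 0 = 1)
y(c, n) = 14 - 17*n
k(M, l) = -3 (k(M, l) = 1 - 4 = -3)
(97 + k(-6 + z, 15))/(115 + y(13, -15)) = (97 - 3)/(115 + (14 - 17*(-15))) = 94/(115 + (14 + 255)) = 94/(115 + 269) = 94/384 = 94*(1/384) = 47/192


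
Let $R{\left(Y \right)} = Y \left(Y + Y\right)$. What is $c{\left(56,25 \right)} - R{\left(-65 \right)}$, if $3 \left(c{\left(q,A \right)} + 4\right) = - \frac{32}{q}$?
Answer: $- \frac{177538}{21} \approx -8454.2$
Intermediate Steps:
$R{\left(Y \right)} = 2 Y^{2}$ ($R{\left(Y \right)} = Y 2 Y = 2 Y^{2}$)
$c{\left(q,A \right)} = -4 - \frac{32}{3 q}$ ($c{\left(q,A \right)} = -4 + \frac{\left(-32\right) \frac{1}{q}}{3} = -4 - \frac{32}{3 q}$)
$c{\left(56,25 \right)} - R{\left(-65 \right)} = \left(-4 - \frac{32}{3 \cdot 56}\right) - 2 \left(-65\right)^{2} = \left(-4 - \frac{4}{21}\right) - 2 \cdot 4225 = \left(-4 - \frac{4}{21}\right) - 8450 = - \frac{88}{21} - 8450 = - \frac{177538}{21}$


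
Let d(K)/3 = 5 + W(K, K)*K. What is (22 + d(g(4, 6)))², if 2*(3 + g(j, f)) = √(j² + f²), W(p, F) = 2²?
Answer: 1873 + 24*√13 ≈ 1959.5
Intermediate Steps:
W(p, F) = 4
g(j, f) = -3 + √(f² + j²)/2 (g(j, f) = -3 + √(j² + f²)/2 = -3 + √(f² + j²)/2)
d(K) = 15 + 12*K (d(K) = 3*(5 + 4*K) = 15 + 12*K)
(22 + d(g(4, 6)))² = (22 + (15 + 12*(-3 + √(6² + 4²)/2)))² = (22 + (15 + 12*(-3 + √(36 + 16)/2)))² = (22 + (15 + 12*(-3 + √52/2)))² = (22 + (15 + 12*(-3 + (2*√13)/2)))² = (22 + (15 + 12*(-3 + √13)))² = (22 + (15 + (-36 + 12*√13)))² = (22 + (-21 + 12*√13))² = (1 + 12*√13)²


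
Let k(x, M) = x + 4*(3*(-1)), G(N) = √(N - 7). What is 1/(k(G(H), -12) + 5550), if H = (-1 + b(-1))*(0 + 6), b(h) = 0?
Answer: 426/2359189 - I*√13/30669457 ≈ 0.00018057 - 1.1756e-7*I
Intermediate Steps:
H = -6 (H = (-1 + 0)*(0 + 6) = -1*6 = -6)
G(N) = √(-7 + N)
k(x, M) = -12 + x (k(x, M) = x + 4*(-3) = x - 12 = -12 + x)
1/(k(G(H), -12) + 5550) = 1/((-12 + √(-7 - 6)) + 5550) = 1/((-12 + √(-13)) + 5550) = 1/((-12 + I*√13) + 5550) = 1/(5538 + I*√13)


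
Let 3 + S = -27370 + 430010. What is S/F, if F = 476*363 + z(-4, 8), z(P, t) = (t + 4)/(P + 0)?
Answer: 402637/172785 ≈ 2.3303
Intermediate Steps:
z(P, t) = (4 + t)/P
S = 402637 (S = -3 + (-27370 + 430010) = -3 + 402640 = 402637)
F = 172785 (F = 476*363 + (4 + 8)/(-4) = 172788 - 1/4*12 = 172788 - 3 = 172785)
S/F = 402637/172785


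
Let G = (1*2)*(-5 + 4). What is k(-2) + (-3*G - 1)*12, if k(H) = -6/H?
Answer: 63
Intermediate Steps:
G = -2 (G = 2*(-1) = -2)
k(-2) + (-3*G - 1)*12 = -6/(-2) + (-3*(-2) - 1)*12 = -6*(-½) + (6 - 1)*12 = 3 + 5*12 = 3 + 60 = 63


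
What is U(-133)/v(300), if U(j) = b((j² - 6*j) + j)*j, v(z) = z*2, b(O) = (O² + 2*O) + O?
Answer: -7468490379/100 ≈ -7.4685e+7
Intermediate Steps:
b(O) = O² + 3*O
v(z) = 2*z
U(j) = j*(j² - 5*j)*(3 + j² - 5*j) (U(j) = (((j² - 6*j) + j)*(3 + ((j² - 6*j) + j)))*j = ((j² - 5*j)*(3 + (j² - 5*j)))*j = ((j² - 5*j)*(3 + j² - 5*j))*j = j*(j² - 5*j)*(3 + j² - 5*j))
U(-133)/v(300) = ((-133)²*(-5 - 133)*(3 - 133*(-5 - 133)))/((2*300)) = (17689*(-138)*(3 - 133*(-138)))/600 = (17689*(-138)*(3 + 18354))*(1/600) = (17689*(-138)*18357)*(1/600) = -44810942274*1/600 = -7468490379/100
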